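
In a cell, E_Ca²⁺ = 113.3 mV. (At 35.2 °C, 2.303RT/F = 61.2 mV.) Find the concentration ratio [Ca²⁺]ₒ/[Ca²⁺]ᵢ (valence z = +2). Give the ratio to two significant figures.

log₁₀([out]/[in]) = E·z/(61.2) = 113.3 × 2 / 61.2 = 3.7026
[out]/[in] = 10^(3.7026) = 5042

5000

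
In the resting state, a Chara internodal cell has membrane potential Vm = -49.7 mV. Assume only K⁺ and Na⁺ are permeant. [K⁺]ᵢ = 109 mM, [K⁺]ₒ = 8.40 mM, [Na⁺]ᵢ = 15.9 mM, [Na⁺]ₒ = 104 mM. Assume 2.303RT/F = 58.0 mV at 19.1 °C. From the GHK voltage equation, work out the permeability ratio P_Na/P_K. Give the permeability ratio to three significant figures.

Let α = P_Na/P_K. GHK: Vm = 58.0·log₁₀[(Kₒ + α·Naₒ)/(Kᵢ + α·Naᵢ)].
10^(Vm/58.0) = 10^(-49.7/58.0) = 0.13903
So 0.13903·(Kᵢ + α·Naᵢ) = Kₒ + α·Naₒ → α = (0.13903·109.0 − 8.4) / (104.0 − 0.13903·15.9)
α = (15.15 − 8.4) / (104.0 − 2.211) = 6.754/101.8 = 0.06635

0.0664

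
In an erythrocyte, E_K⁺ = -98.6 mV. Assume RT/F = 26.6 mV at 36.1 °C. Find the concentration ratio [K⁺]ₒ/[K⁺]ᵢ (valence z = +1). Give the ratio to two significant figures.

ln([out]/[in]) = E·z/(26.6) = -98.6 × 1 / 26.6 = -3.7068
[out]/[in] = e^(-3.7068) = 0.02456

0.025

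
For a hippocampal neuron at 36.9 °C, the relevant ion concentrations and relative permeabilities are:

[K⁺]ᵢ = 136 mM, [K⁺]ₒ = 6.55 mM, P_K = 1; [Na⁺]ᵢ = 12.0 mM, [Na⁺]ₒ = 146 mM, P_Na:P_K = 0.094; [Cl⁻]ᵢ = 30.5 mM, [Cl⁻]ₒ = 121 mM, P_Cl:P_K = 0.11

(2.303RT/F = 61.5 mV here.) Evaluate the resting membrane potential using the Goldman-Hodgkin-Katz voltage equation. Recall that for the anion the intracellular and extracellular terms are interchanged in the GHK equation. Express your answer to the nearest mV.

Vm = 61.5 · log₁₀[(Σ P·[cation]ₒ + Σ P·[anion]ᵢ) / (Σ P·[cation]ᵢ + Σ P·[anion]ₒ)]
Numerator = 1×6.55 + 0.094×146 + 0.11×30.5 = 23.63
Denominator = 1×136 + 0.094×12.0 + 0.11×121 = 150.4
Vm = 61.5 · log₁₀(0.15707) = 61.5 × (-0.8039) = -49.44 mV

-49 mV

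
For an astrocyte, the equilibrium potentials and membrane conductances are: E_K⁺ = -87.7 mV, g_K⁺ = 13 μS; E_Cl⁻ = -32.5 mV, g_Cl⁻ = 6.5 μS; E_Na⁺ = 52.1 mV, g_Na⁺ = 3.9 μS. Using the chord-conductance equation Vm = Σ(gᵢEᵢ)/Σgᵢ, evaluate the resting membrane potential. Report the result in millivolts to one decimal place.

-49.1 mV

Σ gᵢEᵢ = 13·(-87.7) + 6.5·(-32.5) + 3.9·(52.1) = -1148.16
Σ gᵢ = 13 + 6.5 + 3.9 = 23.4
Vm = -1148.16 / 23.4 = -49.07 mV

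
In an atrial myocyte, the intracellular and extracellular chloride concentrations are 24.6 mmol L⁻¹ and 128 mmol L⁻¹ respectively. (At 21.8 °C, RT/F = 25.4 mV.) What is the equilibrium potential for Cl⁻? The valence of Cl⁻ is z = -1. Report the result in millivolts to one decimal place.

E = (25.4/z) · ln([Cl⁻]_out/[Cl⁻]_in) with z = -1.
For an anion, dividing by z = -1 reverses the sign.
= (25.4/-1) · ln(128/24.6) = -25.40 · ln(5.203)
= -25.40 · (1.6493) = -41.89 mV

-41.9 mV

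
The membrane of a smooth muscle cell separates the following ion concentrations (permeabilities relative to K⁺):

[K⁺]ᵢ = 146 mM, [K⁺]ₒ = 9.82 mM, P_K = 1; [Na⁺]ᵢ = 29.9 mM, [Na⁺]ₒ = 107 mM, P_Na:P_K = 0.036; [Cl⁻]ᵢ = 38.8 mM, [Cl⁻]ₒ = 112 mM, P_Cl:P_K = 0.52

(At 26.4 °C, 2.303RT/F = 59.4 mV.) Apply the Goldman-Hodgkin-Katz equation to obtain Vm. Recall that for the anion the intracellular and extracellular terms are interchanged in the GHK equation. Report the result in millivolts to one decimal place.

-46.5 mV

Vm = 59.4 · log₁₀[(Σ P·[cation]ₒ + Σ P·[anion]ᵢ) / (Σ P·[cation]ᵢ + Σ P·[anion]ₒ)]
Numerator = 1×9.82 + 0.036×107 + 0.52×38.8 = 33.85
Denominator = 1×146 + 0.036×29.9 + 0.52×112 = 205.3
Vm = 59.4 · log₁₀(0.16486) = 59.4 × (-0.7829) = -46.50 mV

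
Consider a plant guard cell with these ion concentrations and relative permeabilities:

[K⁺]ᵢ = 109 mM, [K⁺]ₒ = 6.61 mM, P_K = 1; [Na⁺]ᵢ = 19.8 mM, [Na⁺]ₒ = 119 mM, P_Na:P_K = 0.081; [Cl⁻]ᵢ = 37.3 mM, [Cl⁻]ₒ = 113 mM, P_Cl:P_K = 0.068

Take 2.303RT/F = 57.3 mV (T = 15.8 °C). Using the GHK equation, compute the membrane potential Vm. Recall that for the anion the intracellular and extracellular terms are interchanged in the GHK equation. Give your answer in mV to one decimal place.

-45.8 mV

Vm = 57.3 · log₁₀[(Σ P·[cation]ₒ + Σ P·[anion]ᵢ) / (Σ P·[cation]ᵢ + Σ P·[anion]ₒ)]
Numerator = 1×6.61 + 0.081×119 + 0.068×37.3 = 18.79
Denominator = 1×109 + 0.081×19.8 + 0.068×113 = 118.3
Vm = 57.3 · log₁₀(0.15881) = 57.3 × (-0.7991) = -45.79 mV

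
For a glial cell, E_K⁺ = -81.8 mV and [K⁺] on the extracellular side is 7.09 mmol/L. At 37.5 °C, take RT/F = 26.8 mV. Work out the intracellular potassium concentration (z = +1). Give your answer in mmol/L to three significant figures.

150 mmol/L

Nernst: E = (26.8/1) · ln([out]/[in]), so ln([out]/[in]) = -81.8 × 1 / 26.8 = -3.0522.
[out]/[in] = e^(-3.0522) = 0.04725.
[in] = 7.09 / 0.04725 = 150 mmol/L.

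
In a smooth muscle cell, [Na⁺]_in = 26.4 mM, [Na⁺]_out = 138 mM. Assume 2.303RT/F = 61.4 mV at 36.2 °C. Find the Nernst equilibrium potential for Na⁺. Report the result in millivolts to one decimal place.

44.1 mV

E = (61.4/z) · log₁₀([Na⁺]_out/[Na⁺]_in) with z = +1.
= (61.4/1) · log₁₀(138/26.4) = 61.40 · log₁₀(5.227)
= 61.40 · (0.7183) = 44.10 mV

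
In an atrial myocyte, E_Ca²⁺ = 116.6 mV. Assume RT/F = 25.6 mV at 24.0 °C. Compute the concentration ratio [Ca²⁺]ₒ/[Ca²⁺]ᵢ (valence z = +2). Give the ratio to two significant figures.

9000

ln([out]/[in]) = E·z/(25.6) = 116.6 × 2 / 25.6 = 9.1094
[out]/[in] = e^(9.1094) = 9040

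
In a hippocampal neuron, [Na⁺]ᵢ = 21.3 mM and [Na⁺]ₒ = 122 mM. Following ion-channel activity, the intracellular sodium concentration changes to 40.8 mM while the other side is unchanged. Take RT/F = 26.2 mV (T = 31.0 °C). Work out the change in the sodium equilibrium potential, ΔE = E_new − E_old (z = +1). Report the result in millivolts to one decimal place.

E_old = (26.2/1)·ln(122/21.3) = 45.73 mV
E_new = (26.2/1)·ln(122/40.8) = 28.70 mV
ΔE = 28.70 − (45.73) = -17.03 mV

-17.0 mV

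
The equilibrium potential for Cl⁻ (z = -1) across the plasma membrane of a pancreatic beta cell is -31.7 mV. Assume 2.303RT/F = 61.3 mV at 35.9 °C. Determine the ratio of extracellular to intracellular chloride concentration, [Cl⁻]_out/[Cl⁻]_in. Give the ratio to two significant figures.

log₁₀([out]/[in]) = E·z/(61.3) = -31.7 × -1 / 61.3 = 0.5171
[out]/[in] = 10^(0.5171) = 3.289

3.3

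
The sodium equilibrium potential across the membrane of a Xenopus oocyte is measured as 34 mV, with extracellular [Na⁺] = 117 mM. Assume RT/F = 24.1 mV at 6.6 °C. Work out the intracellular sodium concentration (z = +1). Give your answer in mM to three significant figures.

Nernst: E = (24.1/1) · ln([out]/[in]), so ln([out]/[in]) = 34.0 × 1 / 24.1 = 1.4108.
[out]/[in] = e^(1.4108) = 4.099.
[in] = 117 / 4.099 = 28.54 mM.

28.5 mM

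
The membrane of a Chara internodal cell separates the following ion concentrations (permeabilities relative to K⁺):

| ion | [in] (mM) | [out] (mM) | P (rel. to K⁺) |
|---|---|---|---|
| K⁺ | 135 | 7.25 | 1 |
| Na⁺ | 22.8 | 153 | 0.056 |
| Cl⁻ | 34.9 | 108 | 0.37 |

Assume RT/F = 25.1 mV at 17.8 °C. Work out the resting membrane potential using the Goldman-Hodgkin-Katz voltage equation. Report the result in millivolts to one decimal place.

Vm = 25.1 · ln[(Σ P·[cation]ₒ + Σ P·[anion]ᵢ) / (Σ P·[cation]ᵢ + Σ P·[anion]ₒ)]
Numerator = 1×7.25 + 0.056×153 + 0.37×34.9 = 28.73
Denominator = 1×135 + 0.056×22.8 + 0.37×108 = 176.2
Vm = 25.1 · ln(0.16302) = 25.1 × (-1.8139) = -45.53 mV

-45.5 mV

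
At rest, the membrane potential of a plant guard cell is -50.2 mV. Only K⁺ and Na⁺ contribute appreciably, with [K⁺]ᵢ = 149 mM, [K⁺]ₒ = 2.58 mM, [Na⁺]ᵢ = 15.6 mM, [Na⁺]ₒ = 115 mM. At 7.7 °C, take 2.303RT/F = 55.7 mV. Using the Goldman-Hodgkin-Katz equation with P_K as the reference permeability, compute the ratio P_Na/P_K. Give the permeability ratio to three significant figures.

0.143

Let α = P_Na/P_K. GHK: Vm = 55.7·log₁₀[(Kₒ + α·Naₒ)/(Kᵢ + α·Naᵢ)].
10^(Vm/55.7) = 10^(-50.2/55.7) = 0.12553
So 0.12553·(Kᵢ + α·Naᵢ) = Kₒ + α·Naₒ → α = (0.12553·149.0 − 2.58) / (115.0 − 0.12553·15.6)
α = (18.7 − 2.58) / (115.0 − 1.958) = 16.12/113 = 0.1426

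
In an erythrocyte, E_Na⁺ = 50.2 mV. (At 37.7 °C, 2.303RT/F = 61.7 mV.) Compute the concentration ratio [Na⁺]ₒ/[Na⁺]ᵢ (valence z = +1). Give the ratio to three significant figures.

6.51

log₁₀([out]/[in]) = E·z/(61.7) = 50.2 × 1 / 61.7 = 0.8136
[out]/[in] = 10^(0.8136) = 6.51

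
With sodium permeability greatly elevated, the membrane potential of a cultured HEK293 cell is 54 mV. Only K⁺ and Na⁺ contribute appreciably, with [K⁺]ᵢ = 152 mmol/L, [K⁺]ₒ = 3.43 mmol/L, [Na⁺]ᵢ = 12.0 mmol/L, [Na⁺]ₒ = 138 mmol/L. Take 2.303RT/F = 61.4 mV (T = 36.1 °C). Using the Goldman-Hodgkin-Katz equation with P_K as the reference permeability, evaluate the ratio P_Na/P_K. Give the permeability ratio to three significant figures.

Let α = P_Na/P_K. GHK: Vm = 61.4·log₁₀[(Kₒ + α·Naₒ)/(Kᵢ + α·Naᵢ)].
10^(Vm/61.4) = 10^(54.0/61.4) = 7.5767
So 7.5767·(Kᵢ + α·Naᵢ) = Kₒ + α·Naₒ → α = (7.5767·152.0 − 3.43) / (138.0 − 7.5767·12.0)
α = (1152 − 3.43) / (138.0 − 90.92) = 1148/47.08 = 24.39

24.4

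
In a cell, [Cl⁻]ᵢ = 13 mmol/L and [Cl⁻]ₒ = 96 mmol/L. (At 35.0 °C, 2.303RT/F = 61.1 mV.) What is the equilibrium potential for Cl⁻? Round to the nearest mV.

E = (61.1/z) · log₁₀([Cl⁻]_out/[Cl⁻]_in) with z = -1.
For an anion, dividing by z = -1 reverses the sign.
= (61.1/-1) · log₁₀(96/13) = -61.10 · log₁₀(7.385)
= -61.10 · (0.8683) = -53.05 mV

-53 mV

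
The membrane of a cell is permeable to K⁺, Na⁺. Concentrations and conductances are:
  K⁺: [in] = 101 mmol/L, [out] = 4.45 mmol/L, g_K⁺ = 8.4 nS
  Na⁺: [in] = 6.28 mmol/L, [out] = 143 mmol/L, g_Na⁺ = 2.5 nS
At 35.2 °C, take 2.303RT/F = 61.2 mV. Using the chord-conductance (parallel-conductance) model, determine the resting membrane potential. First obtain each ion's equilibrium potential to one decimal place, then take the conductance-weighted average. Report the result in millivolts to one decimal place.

-44.9 mV

E_K⁺ = (61.2/1)·log₁₀(4.45/101) = -83.0 mV
E_Na⁺ = (61.2/1)·log₁₀(143/6.28) = 83.1 mV
Vm = (Σ gᵢEᵢ)/(Σ gᵢ) = (8.4·-83.0 + 2.5·83.1) / (8.4 + 2.5)
= -489.45 / 10.9 = -44.90 mV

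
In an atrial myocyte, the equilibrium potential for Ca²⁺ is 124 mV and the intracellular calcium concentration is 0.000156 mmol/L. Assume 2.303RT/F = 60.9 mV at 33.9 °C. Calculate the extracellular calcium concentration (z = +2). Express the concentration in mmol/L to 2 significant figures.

1.8 mmol/L

Nernst: E = (60.9/2) · log₁₀([out]/[in]), so log₁₀([out]/[in]) = 124.0 × 2 / 60.9 = 4.0722.
[out]/[in] = 10^(4.0722) = 1.181e+04.
[out] = 1.181e+04 × 0.000156 = 1.842 mmol/L.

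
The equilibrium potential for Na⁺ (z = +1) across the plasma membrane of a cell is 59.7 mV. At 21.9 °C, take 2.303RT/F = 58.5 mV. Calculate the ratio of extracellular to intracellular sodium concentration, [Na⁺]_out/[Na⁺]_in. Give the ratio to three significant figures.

10.5

log₁₀([out]/[in]) = E·z/(58.5) = 59.7 × 1 / 58.5 = 1.0205
[out]/[in] = 10^(1.0205) = 10.48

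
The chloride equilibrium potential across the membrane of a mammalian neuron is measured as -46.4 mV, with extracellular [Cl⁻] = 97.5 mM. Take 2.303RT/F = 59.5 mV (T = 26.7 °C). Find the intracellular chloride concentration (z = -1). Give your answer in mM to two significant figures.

16 mM

Nernst: E = (59.5/-1) · log₁₀([out]/[in]), so log₁₀([out]/[in]) = -46.4 × -1 / 59.5 = 0.7798.
[out]/[in] = 10^(0.7798) = 6.023.
[in] = 97.5 / 6.023 = 16.19 mM.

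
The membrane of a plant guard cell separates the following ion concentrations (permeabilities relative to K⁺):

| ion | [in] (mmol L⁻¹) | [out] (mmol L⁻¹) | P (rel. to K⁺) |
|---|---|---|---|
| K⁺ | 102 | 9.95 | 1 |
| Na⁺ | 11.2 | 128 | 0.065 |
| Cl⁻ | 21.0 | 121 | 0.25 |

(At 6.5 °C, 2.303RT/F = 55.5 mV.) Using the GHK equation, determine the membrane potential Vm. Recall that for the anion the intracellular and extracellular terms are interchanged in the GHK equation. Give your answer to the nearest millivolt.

Vm = 55.5 · log₁₀[(Σ P·[cation]ₒ + Σ P·[anion]ᵢ) / (Σ P·[cation]ᵢ + Σ P·[anion]ₒ)]
Numerator = 1×9.95 + 0.065×128 + 0.25×21.0 = 23.52
Denominator = 1×102 + 0.065×11.2 + 0.25×121 = 133
Vm = 55.5 · log₁₀(0.17687) = 55.5 × (-0.7523) = -41.76 mV

-42 mV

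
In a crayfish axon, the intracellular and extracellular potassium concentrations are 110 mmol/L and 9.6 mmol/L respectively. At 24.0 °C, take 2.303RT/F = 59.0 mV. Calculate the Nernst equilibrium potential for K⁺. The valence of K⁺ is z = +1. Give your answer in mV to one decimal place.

-62.5 mV

E = (59.0/z) · log₁₀([K⁺]_out/[K⁺]_in) with z = +1.
= (59.0/1) · log₁₀(9.6/110) = 59.00 · log₁₀(0.08727)
= 59.00 · (-1.0591) = -62.49 mV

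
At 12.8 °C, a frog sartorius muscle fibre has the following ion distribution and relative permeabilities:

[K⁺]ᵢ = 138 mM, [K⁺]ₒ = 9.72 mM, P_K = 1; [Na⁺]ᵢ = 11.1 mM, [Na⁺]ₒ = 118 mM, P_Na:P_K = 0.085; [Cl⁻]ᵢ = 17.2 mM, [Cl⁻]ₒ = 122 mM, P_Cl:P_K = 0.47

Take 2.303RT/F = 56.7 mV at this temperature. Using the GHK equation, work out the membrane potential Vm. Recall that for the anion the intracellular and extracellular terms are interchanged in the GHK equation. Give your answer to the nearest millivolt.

Vm = 56.7 · log₁₀[(Σ P·[cation]ₒ + Σ P·[anion]ᵢ) / (Σ P·[cation]ᵢ + Σ P·[anion]ₒ)]
Numerator = 1×9.72 + 0.085×118 + 0.47×17.2 = 27.83
Denominator = 1×138 + 0.085×11.1 + 0.47×122 = 196.3
Vm = 56.7 · log₁₀(0.14181) = 56.7 × (-0.8483) = -48.10 mV

-48 mV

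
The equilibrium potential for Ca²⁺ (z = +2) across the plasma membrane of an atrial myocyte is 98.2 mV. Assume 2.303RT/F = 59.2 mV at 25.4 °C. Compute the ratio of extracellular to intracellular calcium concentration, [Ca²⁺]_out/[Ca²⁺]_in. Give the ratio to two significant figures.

2100

log₁₀([out]/[in]) = E·z/(59.2) = 98.2 × 2 / 59.2 = 3.3176
[out]/[in] = 10^(3.3176) = 2078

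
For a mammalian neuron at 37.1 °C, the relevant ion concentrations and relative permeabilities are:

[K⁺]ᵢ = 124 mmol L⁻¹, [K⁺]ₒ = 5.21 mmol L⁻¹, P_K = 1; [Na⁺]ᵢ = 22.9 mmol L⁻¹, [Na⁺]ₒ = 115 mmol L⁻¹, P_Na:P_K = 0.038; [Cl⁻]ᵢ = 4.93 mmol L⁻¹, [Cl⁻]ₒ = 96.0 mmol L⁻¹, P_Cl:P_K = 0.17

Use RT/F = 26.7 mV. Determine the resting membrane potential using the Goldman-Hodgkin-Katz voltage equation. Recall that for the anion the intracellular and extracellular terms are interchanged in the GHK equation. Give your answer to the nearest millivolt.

-70 mV

Vm = 26.7 · ln[(Σ P·[cation]ₒ + Σ P·[anion]ᵢ) / (Σ P·[cation]ᵢ + Σ P·[anion]ₒ)]
Numerator = 1×5.21 + 0.038×115 + 0.17×4.93 = 10.42
Denominator = 1×124 + 0.038×22.9 + 0.17×96.0 = 141.2
Vm = 26.7 · ln(0.073788) = 26.7 × (-2.6066) = -69.60 mV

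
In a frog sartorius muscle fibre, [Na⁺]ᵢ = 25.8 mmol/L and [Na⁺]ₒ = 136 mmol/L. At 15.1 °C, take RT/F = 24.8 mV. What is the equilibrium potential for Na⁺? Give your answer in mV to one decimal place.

41.2 mV

E = (24.8/z) · ln([Na⁺]_out/[Na⁺]_in) with z = +1.
= (24.8/1) · ln(136/25.8) = 24.80 · ln(5.271)
= 24.80 · (1.6623) = 41.22 mV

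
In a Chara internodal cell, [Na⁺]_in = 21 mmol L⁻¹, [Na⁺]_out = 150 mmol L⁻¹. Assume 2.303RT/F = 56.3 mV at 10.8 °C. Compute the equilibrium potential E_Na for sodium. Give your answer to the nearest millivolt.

48 mV

E = (56.3/z) · log₁₀([Na⁺]_out/[Na⁺]_in) with z = +1.
= (56.3/1) · log₁₀(150/21) = 56.30 · log₁₀(7.143)
= 56.30 · (0.8539) = 48.07 mV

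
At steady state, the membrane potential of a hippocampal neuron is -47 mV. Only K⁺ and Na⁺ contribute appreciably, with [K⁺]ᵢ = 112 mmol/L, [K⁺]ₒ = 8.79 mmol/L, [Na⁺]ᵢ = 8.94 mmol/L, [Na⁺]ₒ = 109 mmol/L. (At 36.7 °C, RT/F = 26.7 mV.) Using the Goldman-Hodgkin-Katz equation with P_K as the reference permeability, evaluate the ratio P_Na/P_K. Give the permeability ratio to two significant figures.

Let α = P_Na/P_K. GHK: Vm = 26.7·ln[(Kₒ + α·Naₒ)/(Kᵢ + α·Naᵢ)].
e^(Vm/26.7) = e^(-47.0/26.7) = 0.17199
So 0.17199·(Kᵢ + α·Naᵢ) = Kₒ + α·Naₒ → α = (0.17199·112.0 − 8.79) / (109.0 − 0.17199·8.94)
α = (19.26 − 8.79) / (109.0 − 1.538) = 10.47/107.5 = 0.09746

0.097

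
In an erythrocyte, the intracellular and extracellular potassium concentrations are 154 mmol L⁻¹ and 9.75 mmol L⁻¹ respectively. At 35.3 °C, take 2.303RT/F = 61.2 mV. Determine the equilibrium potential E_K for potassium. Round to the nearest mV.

E = (61.2/z) · log₁₀([K⁺]_out/[K⁺]_in) with z = +1.
= (61.2/1) · log₁₀(9.75/154) = 61.20 · log₁₀(0.06331)
= 61.20 · (-1.1985) = -73.35 mV

-73 mV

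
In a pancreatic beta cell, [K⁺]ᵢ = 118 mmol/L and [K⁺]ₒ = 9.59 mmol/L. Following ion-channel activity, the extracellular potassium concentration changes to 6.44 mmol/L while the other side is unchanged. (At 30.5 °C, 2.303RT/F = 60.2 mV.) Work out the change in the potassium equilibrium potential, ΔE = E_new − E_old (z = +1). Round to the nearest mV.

-10 mV

E_old = (60.2/1)·log₁₀(9.59/118) = -65.62 mV
E_new = (60.2/1)·log₁₀(6.44/118) = -76.03 mV
ΔE = -76.03 − (-65.62) = -10.41 mV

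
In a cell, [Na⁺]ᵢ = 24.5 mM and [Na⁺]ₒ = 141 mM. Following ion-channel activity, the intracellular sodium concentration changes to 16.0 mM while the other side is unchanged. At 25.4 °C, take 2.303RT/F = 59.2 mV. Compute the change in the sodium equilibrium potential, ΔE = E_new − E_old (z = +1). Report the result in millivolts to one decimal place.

E_old = (59.2/1)·log₁₀(141/24.5) = 45.00 mV
E_new = (59.2/1)·log₁₀(141/16.0) = 55.95 mV
ΔE = 55.95 − (45.00) = 10.95 mV

11.0 mV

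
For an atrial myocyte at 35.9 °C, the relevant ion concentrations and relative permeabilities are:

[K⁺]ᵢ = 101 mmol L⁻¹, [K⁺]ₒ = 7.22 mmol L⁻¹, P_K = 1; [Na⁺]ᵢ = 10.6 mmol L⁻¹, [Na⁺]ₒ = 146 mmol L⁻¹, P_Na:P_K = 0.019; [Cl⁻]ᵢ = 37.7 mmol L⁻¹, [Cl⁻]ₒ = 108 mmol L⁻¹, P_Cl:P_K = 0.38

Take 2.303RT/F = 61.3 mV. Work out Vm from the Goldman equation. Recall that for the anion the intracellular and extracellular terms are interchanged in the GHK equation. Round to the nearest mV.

-47 mV

Vm = 61.3 · log₁₀[(Σ P·[cation]ₒ + Σ P·[anion]ᵢ) / (Σ P·[cation]ᵢ + Σ P·[anion]ₒ)]
Numerator = 1×7.22 + 0.019×146 + 0.38×37.7 = 24.32
Denominator = 1×101 + 0.019×10.6 + 0.38×108 = 142.2
Vm = 61.3 · log₁₀(0.17098) = 61.3 × (-0.7671) = -47.02 mV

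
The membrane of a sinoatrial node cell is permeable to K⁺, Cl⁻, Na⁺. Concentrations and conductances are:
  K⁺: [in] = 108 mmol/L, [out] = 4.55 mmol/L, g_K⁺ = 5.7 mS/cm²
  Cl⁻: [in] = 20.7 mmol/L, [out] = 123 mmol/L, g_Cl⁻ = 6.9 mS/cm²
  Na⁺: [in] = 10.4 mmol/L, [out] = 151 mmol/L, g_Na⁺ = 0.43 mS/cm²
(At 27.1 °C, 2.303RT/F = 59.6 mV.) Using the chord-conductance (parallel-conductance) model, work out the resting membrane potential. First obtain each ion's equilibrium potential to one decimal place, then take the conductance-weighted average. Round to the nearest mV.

E_K⁺ = (59.6/1)·log₁₀(4.55/108) = -82.0 mV
E_Cl⁻ = (59.6/-1)·log₁₀(123/20.7) = -46.1 mV
E_Na⁺ = (59.6/1)·log₁₀(151/10.4) = 69.3 mV
Vm = (Σ gᵢEᵢ)/(Σ gᵢ) = (5.7·-82.0 + 6.9·-46.1 + 0.43·69.3) / (5.7 + 6.9 + 0.43)
= -755.69 / 13.03 = -58.00 mV

-58 mV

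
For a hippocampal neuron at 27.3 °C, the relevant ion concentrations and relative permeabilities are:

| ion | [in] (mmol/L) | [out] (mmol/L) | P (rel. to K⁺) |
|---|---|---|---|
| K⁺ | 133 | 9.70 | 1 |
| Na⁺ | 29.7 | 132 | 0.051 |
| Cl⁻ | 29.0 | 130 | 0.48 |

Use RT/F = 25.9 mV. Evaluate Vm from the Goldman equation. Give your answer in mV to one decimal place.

Vm = 25.9 · ln[(Σ P·[cation]ₒ + Σ P·[anion]ᵢ) / (Σ P·[cation]ᵢ + Σ P·[anion]ₒ)]
Numerator = 1×9.70 + 0.051×132 + 0.48×29.0 = 30.35
Denominator = 1×133 + 0.051×29.7 + 0.48×130 = 196.9
Vm = 25.9 · ln(0.15414) = 25.9 × (-1.8699) = -48.43 mV

-48.4 mV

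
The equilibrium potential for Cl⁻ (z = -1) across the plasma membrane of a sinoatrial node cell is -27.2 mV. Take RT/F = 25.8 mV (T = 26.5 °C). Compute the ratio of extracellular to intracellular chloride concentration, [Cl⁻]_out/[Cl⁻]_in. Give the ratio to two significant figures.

ln([out]/[in]) = E·z/(25.8) = -27.2 × -1 / 25.8 = 1.0543
[out]/[in] = e^(1.0543) = 2.87

2.9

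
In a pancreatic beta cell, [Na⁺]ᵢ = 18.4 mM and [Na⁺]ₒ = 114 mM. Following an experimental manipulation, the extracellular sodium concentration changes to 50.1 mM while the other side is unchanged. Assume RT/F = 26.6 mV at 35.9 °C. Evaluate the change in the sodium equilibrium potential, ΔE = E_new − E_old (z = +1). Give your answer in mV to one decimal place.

-21.9 mV

E_old = (26.6/1)·ln(114/18.4) = 48.51 mV
E_new = (26.6/1)·ln(50.1/18.4) = 26.64 mV
ΔE = 26.64 − (48.51) = -21.87 mV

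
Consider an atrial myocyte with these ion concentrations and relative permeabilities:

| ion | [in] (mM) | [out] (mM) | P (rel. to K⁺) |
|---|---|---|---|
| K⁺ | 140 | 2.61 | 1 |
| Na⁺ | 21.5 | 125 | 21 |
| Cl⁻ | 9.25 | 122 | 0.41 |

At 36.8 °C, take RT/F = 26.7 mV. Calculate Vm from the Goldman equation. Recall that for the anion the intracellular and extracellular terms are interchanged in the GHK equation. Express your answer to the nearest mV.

38 mV

Vm = 26.7 · ln[(Σ P·[cation]ₒ + Σ P·[anion]ᵢ) / (Σ P·[cation]ᵢ + Σ P·[anion]ₒ)]
Numerator = 1×2.61 + 21×125 + 0.41×9.25 = 2631
Denominator = 1×140 + 21×21.5 + 0.41×122 = 641.5
Vm = 26.7 · ln(4.1018) = 26.7 × (1.4114) = 37.69 mV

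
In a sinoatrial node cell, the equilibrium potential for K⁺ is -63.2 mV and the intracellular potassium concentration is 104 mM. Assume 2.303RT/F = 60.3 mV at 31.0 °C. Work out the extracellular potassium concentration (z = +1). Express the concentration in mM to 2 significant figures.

9.3 mM

Nernst: E = (60.3/1) · log₁₀([out]/[in]), so log₁₀([out]/[in]) = -63.2 × 1 / 60.3 = -1.0481.
[out]/[in] = 10^(-1.0481) = 0.08952.
[out] = 0.08952 × 104 = 9.31 mM.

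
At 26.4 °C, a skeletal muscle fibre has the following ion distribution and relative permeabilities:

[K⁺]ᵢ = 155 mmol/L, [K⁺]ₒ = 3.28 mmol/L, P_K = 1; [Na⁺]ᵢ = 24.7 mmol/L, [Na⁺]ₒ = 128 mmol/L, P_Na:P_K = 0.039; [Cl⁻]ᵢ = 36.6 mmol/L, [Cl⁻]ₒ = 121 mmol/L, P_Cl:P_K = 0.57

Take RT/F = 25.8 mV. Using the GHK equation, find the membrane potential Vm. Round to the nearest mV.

-53 mV

Vm = 25.8 · ln[(Σ P·[cation]ₒ + Σ P·[anion]ᵢ) / (Σ P·[cation]ᵢ + Σ P·[anion]ₒ)]
Numerator = 1×3.28 + 0.039×128 + 0.57×36.6 = 29.13
Denominator = 1×155 + 0.039×24.7 + 0.57×121 = 224.9
Vm = 25.8 · ln(0.12952) = 25.8 × (-2.0439) = -52.73 mV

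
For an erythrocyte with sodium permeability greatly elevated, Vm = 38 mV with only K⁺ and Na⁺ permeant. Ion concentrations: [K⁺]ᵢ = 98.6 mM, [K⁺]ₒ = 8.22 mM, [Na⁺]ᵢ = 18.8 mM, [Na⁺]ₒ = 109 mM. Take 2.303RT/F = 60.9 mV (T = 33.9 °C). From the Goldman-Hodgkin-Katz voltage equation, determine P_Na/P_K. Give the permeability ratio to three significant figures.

13.6

Let α = P_Na/P_K. GHK: Vm = 60.9·log₁₀[(Kₒ + α·Naₒ)/(Kᵢ + α·Naᵢ)].
10^(Vm/60.9) = 10^(38.0/60.9) = 4.207
So 4.207·(Kᵢ + α·Naᵢ) = Kₒ + α·Naₒ → α = (4.207·98.6 − 8.22) / (109.0 − 4.207·18.8)
α = (414.8 − 8.22) / (109.0 − 79.09) = 406.6/29.91 = 13.59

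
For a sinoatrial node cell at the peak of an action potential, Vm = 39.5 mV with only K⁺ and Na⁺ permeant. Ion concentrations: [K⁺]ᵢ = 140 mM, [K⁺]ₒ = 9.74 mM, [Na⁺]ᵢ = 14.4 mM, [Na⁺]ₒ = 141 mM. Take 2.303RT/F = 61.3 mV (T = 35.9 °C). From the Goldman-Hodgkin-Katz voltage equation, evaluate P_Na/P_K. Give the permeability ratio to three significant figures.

7.84

Let α = P_Na/P_K. GHK: Vm = 61.3·log₁₀[(Kₒ + α·Naₒ)/(Kᵢ + α·Naᵢ)].
10^(Vm/61.3) = 10^(39.5/61.3) = 4.4093
So 4.4093·(Kᵢ + α·Naᵢ) = Kₒ + α·Naₒ → α = (4.4093·140.0 − 9.74) / (141.0 − 4.4093·14.4)
α = (617.3 − 9.74) / (141.0 − 63.49) = 607.6/77.51 = 7.839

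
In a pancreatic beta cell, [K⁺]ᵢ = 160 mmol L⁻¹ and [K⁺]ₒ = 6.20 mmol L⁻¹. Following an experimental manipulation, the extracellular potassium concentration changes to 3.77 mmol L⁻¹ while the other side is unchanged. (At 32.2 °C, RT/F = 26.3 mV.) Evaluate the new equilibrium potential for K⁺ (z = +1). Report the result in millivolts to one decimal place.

-98.6 mV

After the shift: [K⁺]_out = 3.77, [K⁺]_in = 160 mmol L⁻¹.
E_new = (26.3/1)·ln(3.77/160) = 26.30 · (-3.7481) = -98.57 mV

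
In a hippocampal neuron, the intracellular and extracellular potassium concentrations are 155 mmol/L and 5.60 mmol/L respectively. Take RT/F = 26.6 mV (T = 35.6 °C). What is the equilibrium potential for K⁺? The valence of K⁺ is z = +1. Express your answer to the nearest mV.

-88 mV

E = (26.6/z) · ln([K⁺]_out/[K⁺]_in) with z = +1.
= (26.6/1) · ln(5.60/155) = 26.60 · ln(0.03613)
= 26.60 · (-3.3207) = -88.33 mV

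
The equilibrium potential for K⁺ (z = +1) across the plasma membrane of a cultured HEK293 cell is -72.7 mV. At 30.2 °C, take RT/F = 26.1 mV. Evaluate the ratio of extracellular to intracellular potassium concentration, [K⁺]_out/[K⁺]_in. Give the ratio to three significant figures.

0.0617

ln([out]/[in]) = E·z/(26.1) = -72.7 × 1 / 26.1 = -2.7854
[out]/[in] = e^(-2.7854) = 0.0617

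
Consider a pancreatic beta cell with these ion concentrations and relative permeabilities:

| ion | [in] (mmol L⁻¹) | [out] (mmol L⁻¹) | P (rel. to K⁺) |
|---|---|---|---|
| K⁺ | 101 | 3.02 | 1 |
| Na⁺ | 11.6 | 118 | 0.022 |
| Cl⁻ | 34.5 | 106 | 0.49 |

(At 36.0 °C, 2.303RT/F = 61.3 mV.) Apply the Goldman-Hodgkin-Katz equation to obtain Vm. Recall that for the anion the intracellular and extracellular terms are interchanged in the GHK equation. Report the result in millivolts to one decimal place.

-51.0 mV

Vm = 61.3 · log₁₀[(Σ P·[cation]ₒ + Σ P·[anion]ᵢ) / (Σ P·[cation]ᵢ + Σ P·[anion]ₒ)]
Numerator = 1×3.02 + 0.022×118 + 0.49×34.5 = 22.52
Denominator = 1×101 + 0.022×11.6 + 0.49×106 = 153.2
Vm = 61.3 · log₁₀(0.14701) = 61.3 × (-0.8327) = -51.04 mV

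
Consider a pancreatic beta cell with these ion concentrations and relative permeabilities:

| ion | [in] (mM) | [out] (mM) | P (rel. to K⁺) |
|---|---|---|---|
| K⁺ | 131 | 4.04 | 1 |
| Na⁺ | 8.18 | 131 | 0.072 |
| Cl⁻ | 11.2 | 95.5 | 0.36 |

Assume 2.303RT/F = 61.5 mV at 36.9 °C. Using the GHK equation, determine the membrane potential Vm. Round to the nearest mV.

Vm = 61.5 · log₁₀[(Σ P·[cation]ₒ + Σ P·[anion]ᵢ) / (Σ P·[cation]ᵢ + Σ P·[anion]ₒ)]
Numerator = 1×4.04 + 0.072×131 + 0.36×11.2 = 17.5
Denominator = 1×131 + 0.072×8.18 + 0.36×95.5 = 166
Vm = 61.5 · log₁₀(0.10547) = 61.5 × (-0.9769) = -60.08 mV

-60 mV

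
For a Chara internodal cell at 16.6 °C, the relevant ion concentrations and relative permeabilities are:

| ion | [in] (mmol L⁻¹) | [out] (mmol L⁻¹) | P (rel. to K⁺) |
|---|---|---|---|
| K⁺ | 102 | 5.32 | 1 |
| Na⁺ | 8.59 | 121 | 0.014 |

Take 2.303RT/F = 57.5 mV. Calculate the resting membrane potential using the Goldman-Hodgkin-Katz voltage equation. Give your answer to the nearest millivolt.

-67 mV

Vm = 57.5 · log₁₀[(Σ P·[cation]ₒ + Σ P·[anion]ᵢ) / (Σ P·[cation]ᵢ + Σ P·[anion]ₒ)]
Numerator = 1×5.32 + 0.014×121 = 7.014
Denominator = 1×102 + 0.014×8.59 = 102.1
Vm = 57.5 · log₁₀(0.068684) = 57.5 × (-1.1631) = -66.88 mV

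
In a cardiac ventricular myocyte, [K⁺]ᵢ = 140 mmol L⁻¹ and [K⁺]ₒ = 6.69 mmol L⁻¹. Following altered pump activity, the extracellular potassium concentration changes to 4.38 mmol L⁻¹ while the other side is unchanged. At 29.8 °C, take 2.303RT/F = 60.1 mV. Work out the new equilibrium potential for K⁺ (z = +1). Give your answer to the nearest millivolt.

-90 mV

After the shift: [K⁺]_out = 4.38, [K⁺]_in = 140 mmol L⁻¹.
E_new = (60.1/1)·log₁₀(4.38/140) = 60.10 · (-1.5047) = -90.43 mV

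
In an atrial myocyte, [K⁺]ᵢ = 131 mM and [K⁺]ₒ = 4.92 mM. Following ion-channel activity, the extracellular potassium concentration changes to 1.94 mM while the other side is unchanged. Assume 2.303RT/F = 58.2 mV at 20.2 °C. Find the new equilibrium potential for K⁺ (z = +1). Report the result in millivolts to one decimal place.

After the shift: [K⁺]_out = 1.94, [K⁺]_in = 131 mM.
E_new = (58.2/1)·log₁₀(1.94/131) = 58.20 · (-1.8295) = -106.48 mV

-106.5 mV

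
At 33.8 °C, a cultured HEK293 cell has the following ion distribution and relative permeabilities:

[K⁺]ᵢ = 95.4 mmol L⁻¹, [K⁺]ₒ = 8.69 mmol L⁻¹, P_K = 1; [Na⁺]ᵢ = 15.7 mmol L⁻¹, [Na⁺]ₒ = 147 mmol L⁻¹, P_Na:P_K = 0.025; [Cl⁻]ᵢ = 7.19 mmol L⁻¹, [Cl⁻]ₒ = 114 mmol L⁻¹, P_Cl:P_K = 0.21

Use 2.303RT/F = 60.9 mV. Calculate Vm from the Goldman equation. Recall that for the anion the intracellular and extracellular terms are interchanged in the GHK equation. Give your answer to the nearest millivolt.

-57 mV

Vm = 60.9 · log₁₀[(Σ P·[cation]ₒ + Σ P·[anion]ᵢ) / (Σ P·[cation]ᵢ + Σ P·[anion]ₒ)]
Numerator = 1×8.69 + 0.025×147 + 0.21×7.19 = 13.87
Denominator = 1×95.4 + 0.025×15.7 + 0.21×114 = 119.7
Vm = 60.9 · log₁₀(0.11588) = 60.9 × (-0.9360) = -57.00 mV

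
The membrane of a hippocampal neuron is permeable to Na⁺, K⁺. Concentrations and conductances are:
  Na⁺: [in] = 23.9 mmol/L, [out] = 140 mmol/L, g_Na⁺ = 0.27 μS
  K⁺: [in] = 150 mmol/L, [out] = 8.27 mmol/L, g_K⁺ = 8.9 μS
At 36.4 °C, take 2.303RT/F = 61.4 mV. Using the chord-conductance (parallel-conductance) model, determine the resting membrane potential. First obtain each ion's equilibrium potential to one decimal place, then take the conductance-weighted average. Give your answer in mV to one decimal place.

-73.6 mV

E_Na⁺ = (61.4/1)·log₁₀(140/23.9) = 47.1 mV
E_K⁺ = (61.4/1)·log₁₀(8.27/150) = -77.3 mV
Vm = (Σ gᵢEᵢ)/(Σ gᵢ) = (0.27·47.1 + 8.9·-77.3) / (0.27 + 8.9)
= -675.25 / 9.17 = -73.64 mV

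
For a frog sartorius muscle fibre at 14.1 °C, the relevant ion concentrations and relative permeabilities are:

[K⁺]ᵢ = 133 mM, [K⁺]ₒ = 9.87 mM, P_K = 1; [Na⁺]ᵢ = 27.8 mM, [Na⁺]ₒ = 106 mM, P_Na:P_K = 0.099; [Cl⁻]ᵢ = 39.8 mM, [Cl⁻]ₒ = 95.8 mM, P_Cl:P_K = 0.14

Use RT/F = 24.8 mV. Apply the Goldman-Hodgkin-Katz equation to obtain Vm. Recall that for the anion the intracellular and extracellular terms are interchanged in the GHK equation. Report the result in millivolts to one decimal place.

Vm = 24.8 · ln[(Σ P·[cation]ₒ + Σ P·[anion]ᵢ) / (Σ P·[cation]ᵢ + Σ P·[anion]ₒ)]
Numerator = 1×9.87 + 0.099×106 + 0.14×39.8 = 25.94
Denominator = 1×133 + 0.099×27.8 + 0.14×95.8 = 149.2
Vm = 24.8 · ln(0.17388) = 24.8 × (-1.7494) = -43.39 mV

-43.4 mV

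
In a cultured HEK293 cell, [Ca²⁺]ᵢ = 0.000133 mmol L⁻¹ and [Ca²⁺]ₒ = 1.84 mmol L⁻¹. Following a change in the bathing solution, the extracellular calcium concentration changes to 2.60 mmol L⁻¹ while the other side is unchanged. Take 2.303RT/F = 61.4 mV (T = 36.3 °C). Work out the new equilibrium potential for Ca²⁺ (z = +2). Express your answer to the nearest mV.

After the shift: [Ca²⁺]_out = 2.60, [Ca²⁺]_in = 0.000133 mmol L⁻¹.
E_new = (61.4/2)·log₁₀(2.60/0.000133) = 30.70 · (4.2911) = 131.74 mV

132 mV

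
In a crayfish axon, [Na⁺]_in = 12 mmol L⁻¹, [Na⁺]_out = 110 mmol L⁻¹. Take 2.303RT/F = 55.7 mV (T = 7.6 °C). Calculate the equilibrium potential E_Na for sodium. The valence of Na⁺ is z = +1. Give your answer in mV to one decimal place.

E = (55.7/z) · log₁₀([Na⁺]_out/[Na⁺]_in) with z = +1.
= (55.7/1) · log₁₀(110/12) = 55.70 · log₁₀(9.167)
= 55.70 · (0.9622) = 53.60 mV

53.6 mV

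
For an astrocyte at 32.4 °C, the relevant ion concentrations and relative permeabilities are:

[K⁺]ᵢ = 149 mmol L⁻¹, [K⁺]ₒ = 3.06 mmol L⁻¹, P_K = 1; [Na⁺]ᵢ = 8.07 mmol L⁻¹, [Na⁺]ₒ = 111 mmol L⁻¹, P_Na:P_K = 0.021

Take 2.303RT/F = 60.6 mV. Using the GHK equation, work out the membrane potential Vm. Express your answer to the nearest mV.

Vm = 60.6 · log₁₀[(Σ P·[cation]ₒ + Σ P·[anion]ᵢ) / (Σ P·[cation]ᵢ + Σ P·[anion]ₒ)]
Numerator = 1×3.06 + 0.021×111 = 5.391
Denominator = 1×149 + 0.021×8.07 = 149.2
Vm = 60.6 · log₁₀(0.03614) = 60.6 × (-1.4420) = -87.39 mV

-87 mV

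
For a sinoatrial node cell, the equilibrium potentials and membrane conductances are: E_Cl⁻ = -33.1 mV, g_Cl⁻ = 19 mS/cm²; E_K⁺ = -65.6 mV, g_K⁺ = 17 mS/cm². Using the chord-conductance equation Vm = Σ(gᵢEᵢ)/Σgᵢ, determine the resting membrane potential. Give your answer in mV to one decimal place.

-48.4 mV

Σ gᵢEᵢ = 19·(-33.1) + 17·(-65.6) = -1744.10
Σ gᵢ = 19 + 17 = 36
Vm = -1744.10 / 36 = -48.45 mV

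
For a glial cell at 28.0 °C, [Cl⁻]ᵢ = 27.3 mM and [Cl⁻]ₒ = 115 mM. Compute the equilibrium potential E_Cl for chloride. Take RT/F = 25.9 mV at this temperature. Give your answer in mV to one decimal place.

-37.2 mV

E = (25.9/z) · ln([Cl⁻]_out/[Cl⁻]_in) with z = -1.
For an anion, dividing by z = -1 reverses the sign.
= (25.9/-1) · ln(115/27.3) = -25.90 · ln(4.212)
= -25.90 · (1.4380) = -37.25 mV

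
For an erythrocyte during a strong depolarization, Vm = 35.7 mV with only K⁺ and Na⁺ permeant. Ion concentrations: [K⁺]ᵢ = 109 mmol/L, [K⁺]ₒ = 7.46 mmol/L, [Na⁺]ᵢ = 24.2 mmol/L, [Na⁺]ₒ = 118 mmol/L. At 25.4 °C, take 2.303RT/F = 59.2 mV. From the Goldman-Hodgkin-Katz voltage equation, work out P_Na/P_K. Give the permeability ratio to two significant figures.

Let α = P_Na/P_K. GHK: Vm = 59.2·log₁₀[(Kₒ + α·Naₒ)/(Kᵢ + α·Naᵢ)].
10^(Vm/59.2) = 10^(35.7/59.2) = 4.009
So 4.009·(Kᵢ + α·Naᵢ) = Kₒ + α·Naₒ → α = (4.009·109.0 − 7.46) / (118.0 − 4.009·24.2)
α = (437 − 7.46) / (118.0 − 97.02) = 429.5/20.98 = 20.47

20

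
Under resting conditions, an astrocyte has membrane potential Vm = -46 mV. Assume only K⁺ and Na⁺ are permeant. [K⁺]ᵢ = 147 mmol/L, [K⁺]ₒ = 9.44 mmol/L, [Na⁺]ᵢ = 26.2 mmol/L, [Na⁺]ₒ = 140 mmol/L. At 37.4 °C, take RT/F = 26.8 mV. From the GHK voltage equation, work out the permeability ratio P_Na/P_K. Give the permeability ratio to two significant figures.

Let α = P_Na/P_K. GHK: Vm = 26.8·ln[(Kₒ + α·Naₒ)/(Kᵢ + α·Naᵢ)].
e^(Vm/26.8) = e^(-46.0/26.8) = 0.17971
So 0.17971·(Kᵢ + α·Naᵢ) = Kₒ + α·Naₒ → α = (0.17971·147.0 − 9.44) / (140.0 − 0.17971·26.2)
α = (26.42 − 9.44) / (140.0 − 4.708) = 16.98/135.3 = 0.1255

0.13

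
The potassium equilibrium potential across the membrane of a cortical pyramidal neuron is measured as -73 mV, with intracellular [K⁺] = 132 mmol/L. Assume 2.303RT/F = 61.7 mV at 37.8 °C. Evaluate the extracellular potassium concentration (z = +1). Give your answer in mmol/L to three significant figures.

8.66 mmol/L

Nernst: E = (61.7/1) · log₁₀([out]/[in]), so log₁₀([out]/[in]) = -73.0 × 1 / 61.7 = -1.1831.
[out]/[in] = 10^(-1.1831) = 0.06559.
[out] = 0.06559 × 132 = 8.658 mmol/L.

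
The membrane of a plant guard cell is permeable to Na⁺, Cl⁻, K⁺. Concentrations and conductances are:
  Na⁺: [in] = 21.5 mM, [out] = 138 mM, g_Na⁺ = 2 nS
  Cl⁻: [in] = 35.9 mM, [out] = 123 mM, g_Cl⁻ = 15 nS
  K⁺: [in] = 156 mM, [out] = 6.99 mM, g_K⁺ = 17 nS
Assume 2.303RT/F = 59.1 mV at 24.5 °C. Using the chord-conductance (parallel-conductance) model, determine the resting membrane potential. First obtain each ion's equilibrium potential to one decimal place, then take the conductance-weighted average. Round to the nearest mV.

E_Na⁺ = (59.1/1)·log₁₀(138/21.5) = 47.7 mV
E_Cl⁻ = (59.1/-1)·log₁₀(123/35.9) = -31.6 mV
E_K⁺ = (59.1/1)·log₁₀(6.99/156) = -79.7 mV
Vm = (Σ gᵢEᵢ)/(Σ gᵢ) = (2·47.7 + 15·-31.6 + 17·-79.7) / (2 + 15 + 17)
= -1733.50 / 34 = -50.99 mV

-51 mV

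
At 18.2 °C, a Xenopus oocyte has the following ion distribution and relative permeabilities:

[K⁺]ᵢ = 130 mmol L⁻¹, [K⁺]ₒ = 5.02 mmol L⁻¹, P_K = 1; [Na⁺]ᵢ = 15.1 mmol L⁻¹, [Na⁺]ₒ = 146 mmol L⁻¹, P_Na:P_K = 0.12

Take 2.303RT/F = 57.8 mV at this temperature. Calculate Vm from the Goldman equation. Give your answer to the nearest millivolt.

-44 mV

Vm = 57.8 · log₁₀[(Σ P·[cation]ₒ + Σ P·[anion]ᵢ) / (Σ P·[cation]ᵢ + Σ P·[anion]ₒ)]
Numerator = 1×5.02 + 0.12×146 = 22.54
Denominator = 1×130 + 0.12×15.1 = 131.8
Vm = 57.8 · log₁₀(0.171) = 57.8 × (-0.7670) = -44.33 mV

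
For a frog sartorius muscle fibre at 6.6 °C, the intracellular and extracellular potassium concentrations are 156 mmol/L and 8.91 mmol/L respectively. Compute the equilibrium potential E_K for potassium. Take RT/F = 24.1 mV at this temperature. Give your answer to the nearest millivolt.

-69 mV

E = (24.1/z) · ln([K⁺]_out/[K⁺]_in) with z = +1.
= (24.1/1) · ln(8.91/156) = 24.10 · ln(0.05712)
= 24.10 · (-2.8627) = -68.99 mV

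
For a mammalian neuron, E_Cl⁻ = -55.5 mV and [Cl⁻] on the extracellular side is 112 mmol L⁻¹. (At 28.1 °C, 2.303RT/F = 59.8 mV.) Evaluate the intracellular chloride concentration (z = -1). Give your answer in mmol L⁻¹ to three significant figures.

Nernst: E = (59.8/-1) · log₁₀([out]/[in]), so log₁₀([out]/[in]) = -55.5 × -1 / 59.8 = 0.9281.
[out]/[in] = 10^(0.9281) = 8.474.
[in] = 112 / 8.474 = 13.22 mmol L⁻¹.

13.2 mmol L⁻¹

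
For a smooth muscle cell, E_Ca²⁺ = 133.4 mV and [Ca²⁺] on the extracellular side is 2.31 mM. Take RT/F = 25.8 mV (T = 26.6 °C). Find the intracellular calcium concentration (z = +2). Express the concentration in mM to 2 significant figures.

Nernst: E = (25.8/2) · ln([out]/[in]), so ln([out]/[in]) = 133.4 × 2 / 25.8 = 10.3411.
[out]/[in] = e^(10.3411) = 3.098e+04.
[in] = 2.31 / 3.098e+04 = 7.457e-05 mM.

0.000075 mM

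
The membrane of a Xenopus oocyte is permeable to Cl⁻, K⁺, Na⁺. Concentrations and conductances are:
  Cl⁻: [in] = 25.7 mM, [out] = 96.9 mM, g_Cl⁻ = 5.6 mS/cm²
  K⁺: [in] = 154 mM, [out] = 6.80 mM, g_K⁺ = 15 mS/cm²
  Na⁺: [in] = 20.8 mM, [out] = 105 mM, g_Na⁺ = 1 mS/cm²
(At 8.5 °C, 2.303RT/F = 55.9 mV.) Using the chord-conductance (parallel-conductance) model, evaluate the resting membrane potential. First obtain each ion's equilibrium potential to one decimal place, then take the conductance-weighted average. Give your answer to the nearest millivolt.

E_Cl⁻ = (55.9/-1)·log₁₀(96.9/25.7) = -32.2 mV
E_K⁺ = (55.9/1)·log₁₀(6.80/154) = -75.7 mV
E_Na⁺ = (55.9/1)·log₁₀(105/20.8) = 39.3 mV
Vm = (Σ gᵢEᵢ)/(Σ gᵢ) = (5.6·-32.2 + 15·-75.7 + 1·39.3) / (5.6 + 15 + 1)
= -1276.52 / 21.6 = -59.10 mV

-59 mV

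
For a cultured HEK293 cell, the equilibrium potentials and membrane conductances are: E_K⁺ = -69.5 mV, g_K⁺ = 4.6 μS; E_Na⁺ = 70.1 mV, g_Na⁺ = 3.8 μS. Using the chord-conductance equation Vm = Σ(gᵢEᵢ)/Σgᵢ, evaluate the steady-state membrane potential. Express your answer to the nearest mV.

Σ gᵢEᵢ = 4.6·(-69.5) + 3.8·(70.1) = -53.32
Σ gᵢ = 4.6 + 3.8 = 8.4
Vm = -53.32 / 8.4 = -6.35 mV

-6 mV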